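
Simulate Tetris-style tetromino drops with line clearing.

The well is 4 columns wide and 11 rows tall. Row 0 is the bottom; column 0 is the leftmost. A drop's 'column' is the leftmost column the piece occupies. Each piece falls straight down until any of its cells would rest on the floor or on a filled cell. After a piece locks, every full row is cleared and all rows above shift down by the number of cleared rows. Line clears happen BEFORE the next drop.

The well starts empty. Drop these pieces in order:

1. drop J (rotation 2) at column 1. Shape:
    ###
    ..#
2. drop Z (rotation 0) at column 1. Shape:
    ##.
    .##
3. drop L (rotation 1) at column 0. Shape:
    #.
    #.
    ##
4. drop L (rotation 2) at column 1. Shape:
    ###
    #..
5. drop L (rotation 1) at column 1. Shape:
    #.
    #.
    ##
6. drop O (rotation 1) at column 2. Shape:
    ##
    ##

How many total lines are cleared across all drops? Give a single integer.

Drop 1: J rot2 at col 1 lands with bottom-row=0; cleared 0 line(s) (total 0); column heights now [0 2 2 2], max=2
Drop 2: Z rot0 at col 1 lands with bottom-row=2; cleared 0 line(s) (total 0); column heights now [0 4 4 3], max=4
Drop 3: L rot1 at col 0 lands with bottom-row=4; cleared 0 line(s) (total 0); column heights now [7 5 4 3], max=7
Drop 4: L rot2 at col 1 lands with bottom-row=5; cleared 1 line(s) (total 1); column heights now [6 6 4 3], max=6
Drop 5: L rot1 at col 1 lands with bottom-row=6; cleared 0 line(s) (total 1); column heights now [6 9 7 3], max=9
Drop 6: O rot1 at col 2 lands with bottom-row=7; cleared 0 line(s) (total 1); column heights now [6 9 9 9], max=9

Answer: 1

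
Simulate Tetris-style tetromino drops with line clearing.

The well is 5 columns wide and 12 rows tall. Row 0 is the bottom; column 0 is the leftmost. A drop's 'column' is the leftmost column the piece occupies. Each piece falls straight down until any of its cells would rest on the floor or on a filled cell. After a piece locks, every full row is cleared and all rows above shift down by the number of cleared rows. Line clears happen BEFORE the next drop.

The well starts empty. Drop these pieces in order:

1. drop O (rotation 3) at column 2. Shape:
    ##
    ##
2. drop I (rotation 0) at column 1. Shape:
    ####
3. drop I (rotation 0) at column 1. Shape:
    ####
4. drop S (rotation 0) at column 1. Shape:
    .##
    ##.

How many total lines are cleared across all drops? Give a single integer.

Drop 1: O rot3 at col 2 lands with bottom-row=0; cleared 0 line(s) (total 0); column heights now [0 0 2 2 0], max=2
Drop 2: I rot0 at col 1 lands with bottom-row=2; cleared 0 line(s) (total 0); column heights now [0 3 3 3 3], max=3
Drop 3: I rot0 at col 1 lands with bottom-row=3; cleared 0 line(s) (total 0); column heights now [0 4 4 4 4], max=4
Drop 4: S rot0 at col 1 lands with bottom-row=4; cleared 0 line(s) (total 0); column heights now [0 5 6 6 4], max=6

Answer: 0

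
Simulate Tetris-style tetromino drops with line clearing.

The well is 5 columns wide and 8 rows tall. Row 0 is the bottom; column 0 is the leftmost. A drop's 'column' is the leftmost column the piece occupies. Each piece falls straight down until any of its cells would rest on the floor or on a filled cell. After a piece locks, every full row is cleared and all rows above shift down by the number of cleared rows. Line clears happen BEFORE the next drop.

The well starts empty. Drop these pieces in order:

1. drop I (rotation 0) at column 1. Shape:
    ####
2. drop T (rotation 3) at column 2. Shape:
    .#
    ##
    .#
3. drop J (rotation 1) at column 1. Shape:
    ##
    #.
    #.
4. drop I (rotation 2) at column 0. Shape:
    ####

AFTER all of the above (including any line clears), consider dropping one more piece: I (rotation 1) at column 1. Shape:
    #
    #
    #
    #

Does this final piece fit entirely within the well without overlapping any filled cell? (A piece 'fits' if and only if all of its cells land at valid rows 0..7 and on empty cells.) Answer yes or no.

Answer: no

Derivation:
Drop 1: I rot0 at col 1 lands with bottom-row=0; cleared 0 line(s) (total 0); column heights now [0 1 1 1 1], max=1
Drop 2: T rot3 at col 2 lands with bottom-row=1; cleared 0 line(s) (total 0); column heights now [0 1 3 4 1], max=4
Drop 3: J rot1 at col 1 lands with bottom-row=1; cleared 0 line(s) (total 0); column heights now [0 4 4 4 1], max=4
Drop 4: I rot2 at col 0 lands with bottom-row=4; cleared 0 line(s) (total 0); column heights now [5 5 5 5 1], max=5
Test piece I rot1 at col 1 (width 1): heights before test = [5 5 5 5 1]; fits = False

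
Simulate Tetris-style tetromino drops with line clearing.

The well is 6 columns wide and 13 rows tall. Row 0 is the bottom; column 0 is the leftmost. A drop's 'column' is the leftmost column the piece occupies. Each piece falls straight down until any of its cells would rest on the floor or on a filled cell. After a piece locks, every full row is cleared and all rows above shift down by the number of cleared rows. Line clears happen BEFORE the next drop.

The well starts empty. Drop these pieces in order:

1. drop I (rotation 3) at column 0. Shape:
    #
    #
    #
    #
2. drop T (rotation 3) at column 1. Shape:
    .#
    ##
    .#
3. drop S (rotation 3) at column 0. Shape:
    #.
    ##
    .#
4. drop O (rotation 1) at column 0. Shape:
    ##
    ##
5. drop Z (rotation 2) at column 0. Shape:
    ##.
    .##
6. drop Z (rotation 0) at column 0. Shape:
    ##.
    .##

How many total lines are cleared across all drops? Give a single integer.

Drop 1: I rot3 at col 0 lands with bottom-row=0; cleared 0 line(s) (total 0); column heights now [4 0 0 0 0 0], max=4
Drop 2: T rot3 at col 1 lands with bottom-row=0; cleared 0 line(s) (total 0); column heights now [4 2 3 0 0 0], max=4
Drop 3: S rot3 at col 0 lands with bottom-row=3; cleared 0 line(s) (total 0); column heights now [6 5 3 0 0 0], max=6
Drop 4: O rot1 at col 0 lands with bottom-row=6; cleared 0 line(s) (total 0); column heights now [8 8 3 0 0 0], max=8
Drop 5: Z rot2 at col 0 lands with bottom-row=8; cleared 0 line(s) (total 0); column heights now [10 10 9 0 0 0], max=10
Drop 6: Z rot0 at col 0 lands with bottom-row=10; cleared 0 line(s) (total 0); column heights now [12 12 11 0 0 0], max=12

Answer: 0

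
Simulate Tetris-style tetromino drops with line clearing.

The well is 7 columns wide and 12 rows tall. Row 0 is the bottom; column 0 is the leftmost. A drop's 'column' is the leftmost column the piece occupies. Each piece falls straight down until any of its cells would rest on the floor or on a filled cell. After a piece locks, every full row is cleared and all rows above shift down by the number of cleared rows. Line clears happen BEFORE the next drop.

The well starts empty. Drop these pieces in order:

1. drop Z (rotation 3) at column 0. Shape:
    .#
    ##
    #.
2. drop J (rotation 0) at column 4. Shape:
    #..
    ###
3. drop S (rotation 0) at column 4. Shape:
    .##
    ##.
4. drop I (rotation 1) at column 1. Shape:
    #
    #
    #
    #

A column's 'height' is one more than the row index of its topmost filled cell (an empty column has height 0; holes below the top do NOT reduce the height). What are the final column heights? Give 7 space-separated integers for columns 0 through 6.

Drop 1: Z rot3 at col 0 lands with bottom-row=0; cleared 0 line(s) (total 0); column heights now [2 3 0 0 0 0 0], max=3
Drop 2: J rot0 at col 4 lands with bottom-row=0; cleared 0 line(s) (total 0); column heights now [2 3 0 0 2 1 1], max=3
Drop 3: S rot0 at col 4 lands with bottom-row=2; cleared 0 line(s) (total 0); column heights now [2 3 0 0 3 4 4], max=4
Drop 4: I rot1 at col 1 lands with bottom-row=3; cleared 0 line(s) (total 0); column heights now [2 7 0 0 3 4 4], max=7

Answer: 2 7 0 0 3 4 4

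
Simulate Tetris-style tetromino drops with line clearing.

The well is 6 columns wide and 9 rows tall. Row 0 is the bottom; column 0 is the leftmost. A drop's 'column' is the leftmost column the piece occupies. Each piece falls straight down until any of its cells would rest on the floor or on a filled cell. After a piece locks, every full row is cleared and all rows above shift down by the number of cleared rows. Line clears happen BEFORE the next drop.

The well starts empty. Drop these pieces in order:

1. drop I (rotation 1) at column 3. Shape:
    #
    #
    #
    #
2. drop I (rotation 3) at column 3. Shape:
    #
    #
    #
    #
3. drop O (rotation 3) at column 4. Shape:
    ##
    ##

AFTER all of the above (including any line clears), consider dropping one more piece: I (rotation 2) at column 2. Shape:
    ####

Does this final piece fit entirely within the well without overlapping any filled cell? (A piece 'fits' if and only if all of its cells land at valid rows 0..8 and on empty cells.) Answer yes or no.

Drop 1: I rot1 at col 3 lands with bottom-row=0; cleared 0 line(s) (total 0); column heights now [0 0 0 4 0 0], max=4
Drop 2: I rot3 at col 3 lands with bottom-row=4; cleared 0 line(s) (total 0); column heights now [0 0 0 8 0 0], max=8
Drop 3: O rot3 at col 4 lands with bottom-row=0; cleared 0 line(s) (total 0); column heights now [0 0 0 8 2 2], max=8
Test piece I rot2 at col 2 (width 4): heights before test = [0 0 0 8 2 2]; fits = True

Answer: yes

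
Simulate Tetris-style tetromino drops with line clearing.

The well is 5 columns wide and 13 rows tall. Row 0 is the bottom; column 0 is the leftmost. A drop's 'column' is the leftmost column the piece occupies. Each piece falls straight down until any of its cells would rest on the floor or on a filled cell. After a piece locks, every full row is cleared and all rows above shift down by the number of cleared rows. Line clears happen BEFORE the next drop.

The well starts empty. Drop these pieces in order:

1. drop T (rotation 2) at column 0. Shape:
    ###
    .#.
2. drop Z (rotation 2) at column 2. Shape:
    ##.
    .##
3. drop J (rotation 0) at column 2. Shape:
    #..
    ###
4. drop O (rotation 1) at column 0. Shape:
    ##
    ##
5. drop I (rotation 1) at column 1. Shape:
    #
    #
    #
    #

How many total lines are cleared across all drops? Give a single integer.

Answer: 2

Derivation:
Drop 1: T rot2 at col 0 lands with bottom-row=0; cleared 0 line(s) (total 0); column heights now [2 2 2 0 0], max=2
Drop 2: Z rot2 at col 2 lands with bottom-row=1; cleared 1 line(s) (total 1); column heights now [0 1 2 2 0], max=2
Drop 3: J rot0 at col 2 lands with bottom-row=2; cleared 0 line(s) (total 1); column heights now [0 1 4 3 3], max=4
Drop 4: O rot1 at col 0 lands with bottom-row=1; cleared 1 line(s) (total 2); column heights now [2 2 3 2 0], max=3
Drop 5: I rot1 at col 1 lands with bottom-row=2; cleared 0 line(s) (total 2); column heights now [2 6 3 2 0], max=6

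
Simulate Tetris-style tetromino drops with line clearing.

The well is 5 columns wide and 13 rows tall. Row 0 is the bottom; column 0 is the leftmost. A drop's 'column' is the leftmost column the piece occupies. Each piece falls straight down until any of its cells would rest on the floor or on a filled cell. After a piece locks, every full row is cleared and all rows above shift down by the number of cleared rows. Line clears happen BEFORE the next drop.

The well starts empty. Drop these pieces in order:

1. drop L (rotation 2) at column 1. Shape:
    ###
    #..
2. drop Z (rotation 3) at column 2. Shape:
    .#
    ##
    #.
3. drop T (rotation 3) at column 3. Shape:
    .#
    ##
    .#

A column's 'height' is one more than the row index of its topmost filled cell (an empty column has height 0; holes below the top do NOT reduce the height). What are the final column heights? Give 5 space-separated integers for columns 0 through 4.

Answer: 0 2 4 6 7

Derivation:
Drop 1: L rot2 at col 1 lands with bottom-row=0; cleared 0 line(s) (total 0); column heights now [0 2 2 2 0], max=2
Drop 2: Z rot3 at col 2 lands with bottom-row=2; cleared 0 line(s) (total 0); column heights now [0 2 4 5 0], max=5
Drop 3: T rot3 at col 3 lands with bottom-row=4; cleared 0 line(s) (total 0); column heights now [0 2 4 6 7], max=7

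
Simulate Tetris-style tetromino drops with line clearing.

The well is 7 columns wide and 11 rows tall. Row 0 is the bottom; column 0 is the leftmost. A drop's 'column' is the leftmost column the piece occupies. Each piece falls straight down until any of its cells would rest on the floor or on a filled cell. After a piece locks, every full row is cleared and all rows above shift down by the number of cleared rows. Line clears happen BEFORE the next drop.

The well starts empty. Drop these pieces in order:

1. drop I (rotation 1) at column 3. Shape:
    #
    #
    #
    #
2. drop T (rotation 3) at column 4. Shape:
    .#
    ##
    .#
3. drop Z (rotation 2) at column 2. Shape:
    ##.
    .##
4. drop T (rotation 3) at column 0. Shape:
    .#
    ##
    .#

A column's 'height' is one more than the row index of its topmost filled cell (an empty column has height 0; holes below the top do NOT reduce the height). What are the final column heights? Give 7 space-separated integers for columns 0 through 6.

Drop 1: I rot1 at col 3 lands with bottom-row=0; cleared 0 line(s) (total 0); column heights now [0 0 0 4 0 0 0], max=4
Drop 2: T rot3 at col 4 lands with bottom-row=0; cleared 0 line(s) (total 0); column heights now [0 0 0 4 2 3 0], max=4
Drop 3: Z rot2 at col 2 lands with bottom-row=4; cleared 0 line(s) (total 0); column heights now [0 0 6 6 5 3 0], max=6
Drop 4: T rot3 at col 0 lands with bottom-row=0; cleared 0 line(s) (total 0); column heights now [2 3 6 6 5 3 0], max=6

Answer: 2 3 6 6 5 3 0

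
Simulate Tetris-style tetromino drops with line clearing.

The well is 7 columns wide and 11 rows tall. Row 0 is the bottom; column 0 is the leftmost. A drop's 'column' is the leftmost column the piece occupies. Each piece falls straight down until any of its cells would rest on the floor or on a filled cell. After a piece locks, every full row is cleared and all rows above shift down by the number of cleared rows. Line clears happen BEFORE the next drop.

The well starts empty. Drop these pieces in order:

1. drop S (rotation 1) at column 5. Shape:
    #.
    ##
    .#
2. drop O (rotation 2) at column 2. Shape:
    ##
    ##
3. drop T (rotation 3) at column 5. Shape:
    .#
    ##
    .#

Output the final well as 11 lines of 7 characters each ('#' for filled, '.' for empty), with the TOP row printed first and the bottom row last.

Answer: .......
.......
.......
.......
.......
.......
......#
.....##
.....##
..##.##
..##..#

Derivation:
Drop 1: S rot1 at col 5 lands with bottom-row=0; cleared 0 line(s) (total 0); column heights now [0 0 0 0 0 3 2], max=3
Drop 2: O rot2 at col 2 lands with bottom-row=0; cleared 0 line(s) (total 0); column heights now [0 0 2 2 0 3 2], max=3
Drop 3: T rot3 at col 5 lands with bottom-row=2; cleared 0 line(s) (total 0); column heights now [0 0 2 2 0 4 5], max=5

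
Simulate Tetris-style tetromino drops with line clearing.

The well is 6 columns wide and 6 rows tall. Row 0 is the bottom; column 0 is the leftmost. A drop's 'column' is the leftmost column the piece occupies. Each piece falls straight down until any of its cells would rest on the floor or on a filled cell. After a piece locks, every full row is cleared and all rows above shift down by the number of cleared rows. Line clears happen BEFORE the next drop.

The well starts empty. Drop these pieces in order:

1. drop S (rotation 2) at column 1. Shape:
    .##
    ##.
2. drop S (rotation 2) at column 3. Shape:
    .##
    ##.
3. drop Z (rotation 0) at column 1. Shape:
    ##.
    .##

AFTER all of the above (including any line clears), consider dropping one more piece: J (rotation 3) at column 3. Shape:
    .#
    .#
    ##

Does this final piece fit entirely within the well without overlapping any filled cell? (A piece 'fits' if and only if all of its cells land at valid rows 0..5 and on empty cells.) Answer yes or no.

Drop 1: S rot2 at col 1 lands with bottom-row=0; cleared 0 line(s) (total 0); column heights now [0 1 2 2 0 0], max=2
Drop 2: S rot2 at col 3 lands with bottom-row=2; cleared 0 line(s) (total 0); column heights now [0 1 2 3 4 4], max=4
Drop 3: Z rot0 at col 1 lands with bottom-row=3; cleared 0 line(s) (total 0); column heights now [0 5 5 4 4 4], max=5
Test piece J rot3 at col 3 (width 2): heights before test = [0 5 5 4 4 4]; fits = False

Answer: no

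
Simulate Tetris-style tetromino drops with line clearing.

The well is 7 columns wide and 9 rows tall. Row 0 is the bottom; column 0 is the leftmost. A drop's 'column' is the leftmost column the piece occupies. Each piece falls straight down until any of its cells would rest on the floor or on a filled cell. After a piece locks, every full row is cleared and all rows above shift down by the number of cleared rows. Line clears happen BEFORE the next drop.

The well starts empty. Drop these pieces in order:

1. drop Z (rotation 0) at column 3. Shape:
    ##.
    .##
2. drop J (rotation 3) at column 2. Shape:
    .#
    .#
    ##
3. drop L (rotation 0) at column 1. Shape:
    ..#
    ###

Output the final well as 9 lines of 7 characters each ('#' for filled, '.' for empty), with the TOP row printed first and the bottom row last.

Drop 1: Z rot0 at col 3 lands with bottom-row=0; cleared 0 line(s) (total 0); column heights now [0 0 0 2 2 1 0], max=2
Drop 2: J rot3 at col 2 lands with bottom-row=2; cleared 0 line(s) (total 0); column heights now [0 0 3 5 2 1 0], max=5
Drop 3: L rot0 at col 1 lands with bottom-row=5; cleared 0 line(s) (total 0); column heights now [0 6 6 7 2 1 0], max=7

Answer: .......
.......
...#...
.###...
...#...
...#...
..##...
...##..
....##.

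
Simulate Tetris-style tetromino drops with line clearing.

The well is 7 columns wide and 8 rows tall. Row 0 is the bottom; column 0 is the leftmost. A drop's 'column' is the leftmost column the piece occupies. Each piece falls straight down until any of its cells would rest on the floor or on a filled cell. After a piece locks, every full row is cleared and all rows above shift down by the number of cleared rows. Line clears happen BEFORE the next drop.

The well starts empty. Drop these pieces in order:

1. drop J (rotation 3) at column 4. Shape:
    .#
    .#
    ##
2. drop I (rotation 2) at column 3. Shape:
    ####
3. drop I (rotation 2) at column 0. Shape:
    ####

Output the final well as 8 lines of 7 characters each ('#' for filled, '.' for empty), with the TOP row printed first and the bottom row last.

Drop 1: J rot3 at col 4 lands with bottom-row=0; cleared 0 line(s) (total 0); column heights now [0 0 0 0 1 3 0], max=3
Drop 2: I rot2 at col 3 lands with bottom-row=3; cleared 0 line(s) (total 0); column heights now [0 0 0 4 4 4 4], max=4
Drop 3: I rot2 at col 0 lands with bottom-row=4; cleared 0 line(s) (total 0); column heights now [5 5 5 5 4 4 4], max=5

Answer: .......
.......
.......
####...
...####
.....#.
.....#.
....##.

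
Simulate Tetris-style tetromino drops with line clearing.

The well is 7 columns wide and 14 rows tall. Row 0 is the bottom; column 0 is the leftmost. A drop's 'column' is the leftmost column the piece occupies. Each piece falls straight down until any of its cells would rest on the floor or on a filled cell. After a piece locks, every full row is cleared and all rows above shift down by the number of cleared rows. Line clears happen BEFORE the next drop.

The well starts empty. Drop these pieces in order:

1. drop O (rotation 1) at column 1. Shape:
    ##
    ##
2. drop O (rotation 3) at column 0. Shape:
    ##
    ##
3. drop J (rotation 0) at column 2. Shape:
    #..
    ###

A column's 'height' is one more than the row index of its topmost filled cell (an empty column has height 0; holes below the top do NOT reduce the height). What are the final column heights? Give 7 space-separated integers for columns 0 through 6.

Drop 1: O rot1 at col 1 lands with bottom-row=0; cleared 0 line(s) (total 0); column heights now [0 2 2 0 0 0 0], max=2
Drop 2: O rot3 at col 0 lands with bottom-row=2; cleared 0 line(s) (total 0); column heights now [4 4 2 0 0 0 0], max=4
Drop 3: J rot0 at col 2 lands with bottom-row=2; cleared 0 line(s) (total 0); column heights now [4 4 4 3 3 0 0], max=4

Answer: 4 4 4 3 3 0 0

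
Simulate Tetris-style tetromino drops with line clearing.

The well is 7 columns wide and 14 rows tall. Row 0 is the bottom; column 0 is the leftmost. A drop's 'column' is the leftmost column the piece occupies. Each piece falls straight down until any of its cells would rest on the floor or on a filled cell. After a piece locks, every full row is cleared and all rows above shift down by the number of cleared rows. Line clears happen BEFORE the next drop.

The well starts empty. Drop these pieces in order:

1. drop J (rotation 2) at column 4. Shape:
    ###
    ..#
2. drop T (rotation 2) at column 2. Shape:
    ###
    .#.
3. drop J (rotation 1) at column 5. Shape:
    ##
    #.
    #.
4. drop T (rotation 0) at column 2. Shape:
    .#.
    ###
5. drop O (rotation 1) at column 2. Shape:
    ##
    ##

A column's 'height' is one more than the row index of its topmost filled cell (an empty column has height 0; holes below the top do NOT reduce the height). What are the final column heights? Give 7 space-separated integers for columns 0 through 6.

Answer: 0 0 7 7 4 5 5

Derivation:
Drop 1: J rot2 at col 4 lands with bottom-row=0; cleared 0 line(s) (total 0); column heights now [0 0 0 0 2 2 2], max=2
Drop 2: T rot2 at col 2 lands with bottom-row=1; cleared 0 line(s) (total 0); column heights now [0 0 3 3 3 2 2], max=3
Drop 3: J rot1 at col 5 lands with bottom-row=2; cleared 0 line(s) (total 0); column heights now [0 0 3 3 3 5 5], max=5
Drop 4: T rot0 at col 2 lands with bottom-row=3; cleared 0 line(s) (total 0); column heights now [0 0 4 5 4 5 5], max=5
Drop 5: O rot1 at col 2 lands with bottom-row=5; cleared 0 line(s) (total 0); column heights now [0 0 7 7 4 5 5], max=7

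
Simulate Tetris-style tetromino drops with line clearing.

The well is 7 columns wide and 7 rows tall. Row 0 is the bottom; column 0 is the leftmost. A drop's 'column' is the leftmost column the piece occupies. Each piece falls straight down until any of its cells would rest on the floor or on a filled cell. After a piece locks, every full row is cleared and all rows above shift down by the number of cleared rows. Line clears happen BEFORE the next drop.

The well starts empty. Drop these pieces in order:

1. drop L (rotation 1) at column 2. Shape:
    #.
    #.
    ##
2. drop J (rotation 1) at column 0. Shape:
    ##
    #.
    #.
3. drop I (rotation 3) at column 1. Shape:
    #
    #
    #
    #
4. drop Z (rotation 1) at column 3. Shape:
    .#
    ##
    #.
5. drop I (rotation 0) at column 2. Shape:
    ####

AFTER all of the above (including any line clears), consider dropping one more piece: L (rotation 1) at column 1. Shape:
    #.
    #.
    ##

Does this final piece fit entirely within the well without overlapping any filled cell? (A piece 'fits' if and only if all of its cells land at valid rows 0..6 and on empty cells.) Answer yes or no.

Answer: no

Derivation:
Drop 1: L rot1 at col 2 lands with bottom-row=0; cleared 0 line(s) (total 0); column heights now [0 0 3 1 0 0 0], max=3
Drop 2: J rot1 at col 0 lands with bottom-row=0; cleared 0 line(s) (total 0); column heights now [3 3 3 1 0 0 0], max=3
Drop 3: I rot3 at col 1 lands with bottom-row=3; cleared 0 line(s) (total 0); column heights now [3 7 3 1 0 0 0], max=7
Drop 4: Z rot1 at col 3 lands with bottom-row=1; cleared 0 line(s) (total 0); column heights now [3 7 3 3 4 0 0], max=7
Drop 5: I rot0 at col 2 lands with bottom-row=4; cleared 0 line(s) (total 0); column heights now [3 7 5 5 5 5 0], max=7
Test piece L rot1 at col 1 (width 2): heights before test = [3 7 5 5 5 5 0]; fits = False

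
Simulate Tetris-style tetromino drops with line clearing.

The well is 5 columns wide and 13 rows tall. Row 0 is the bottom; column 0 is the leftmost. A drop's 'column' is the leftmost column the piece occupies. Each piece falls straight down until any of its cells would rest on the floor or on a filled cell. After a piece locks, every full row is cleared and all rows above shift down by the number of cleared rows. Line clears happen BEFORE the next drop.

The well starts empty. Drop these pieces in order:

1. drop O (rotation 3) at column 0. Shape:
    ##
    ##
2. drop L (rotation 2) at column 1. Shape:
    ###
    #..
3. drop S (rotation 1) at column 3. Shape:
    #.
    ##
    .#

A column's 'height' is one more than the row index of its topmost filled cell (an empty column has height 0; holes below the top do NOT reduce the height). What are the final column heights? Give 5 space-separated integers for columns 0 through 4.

Drop 1: O rot3 at col 0 lands with bottom-row=0; cleared 0 line(s) (total 0); column heights now [2 2 0 0 0], max=2
Drop 2: L rot2 at col 1 lands with bottom-row=2; cleared 0 line(s) (total 0); column heights now [2 4 4 4 0], max=4
Drop 3: S rot1 at col 3 lands with bottom-row=3; cleared 0 line(s) (total 0); column heights now [2 4 4 6 5], max=6

Answer: 2 4 4 6 5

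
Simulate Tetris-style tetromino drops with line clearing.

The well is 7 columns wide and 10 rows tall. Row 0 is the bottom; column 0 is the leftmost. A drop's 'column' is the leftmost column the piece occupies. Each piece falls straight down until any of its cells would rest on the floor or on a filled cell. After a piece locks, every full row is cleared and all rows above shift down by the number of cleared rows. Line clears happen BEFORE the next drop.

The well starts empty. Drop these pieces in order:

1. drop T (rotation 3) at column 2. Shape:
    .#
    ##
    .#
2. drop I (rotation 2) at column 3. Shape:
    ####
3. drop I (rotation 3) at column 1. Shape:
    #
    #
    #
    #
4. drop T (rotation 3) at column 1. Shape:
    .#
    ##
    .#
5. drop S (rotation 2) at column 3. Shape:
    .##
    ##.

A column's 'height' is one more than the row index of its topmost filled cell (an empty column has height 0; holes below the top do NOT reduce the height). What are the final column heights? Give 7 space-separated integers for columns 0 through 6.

Drop 1: T rot3 at col 2 lands with bottom-row=0; cleared 0 line(s) (total 0); column heights now [0 0 2 3 0 0 0], max=3
Drop 2: I rot2 at col 3 lands with bottom-row=3; cleared 0 line(s) (total 0); column heights now [0 0 2 4 4 4 4], max=4
Drop 3: I rot3 at col 1 lands with bottom-row=0; cleared 0 line(s) (total 0); column heights now [0 4 2 4 4 4 4], max=4
Drop 4: T rot3 at col 1 lands with bottom-row=3; cleared 0 line(s) (total 0); column heights now [0 5 6 4 4 4 4], max=6
Drop 5: S rot2 at col 3 lands with bottom-row=4; cleared 0 line(s) (total 0); column heights now [0 5 6 5 6 6 4], max=6

Answer: 0 5 6 5 6 6 4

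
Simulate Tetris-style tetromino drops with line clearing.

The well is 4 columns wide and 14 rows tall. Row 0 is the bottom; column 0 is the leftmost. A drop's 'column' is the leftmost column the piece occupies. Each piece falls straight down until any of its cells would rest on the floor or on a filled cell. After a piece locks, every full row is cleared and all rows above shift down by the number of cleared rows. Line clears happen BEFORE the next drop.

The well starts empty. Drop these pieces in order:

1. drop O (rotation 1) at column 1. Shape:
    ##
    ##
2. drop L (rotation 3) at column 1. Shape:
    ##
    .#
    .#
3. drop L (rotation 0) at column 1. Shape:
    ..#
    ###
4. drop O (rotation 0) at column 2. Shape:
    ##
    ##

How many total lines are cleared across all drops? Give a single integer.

Answer: 0

Derivation:
Drop 1: O rot1 at col 1 lands with bottom-row=0; cleared 0 line(s) (total 0); column heights now [0 2 2 0], max=2
Drop 2: L rot3 at col 1 lands with bottom-row=2; cleared 0 line(s) (total 0); column heights now [0 5 5 0], max=5
Drop 3: L rot0 at col 1 lands with bottom-row=5; cleared 0 line(s) (total 0); column heights now [0 6 6 7], max=7
Drop 4: O rot0 at col 2 lands with bottom-row=7; cleared 0 line(s) (total 0); column heights now [0 6 9 9], max=9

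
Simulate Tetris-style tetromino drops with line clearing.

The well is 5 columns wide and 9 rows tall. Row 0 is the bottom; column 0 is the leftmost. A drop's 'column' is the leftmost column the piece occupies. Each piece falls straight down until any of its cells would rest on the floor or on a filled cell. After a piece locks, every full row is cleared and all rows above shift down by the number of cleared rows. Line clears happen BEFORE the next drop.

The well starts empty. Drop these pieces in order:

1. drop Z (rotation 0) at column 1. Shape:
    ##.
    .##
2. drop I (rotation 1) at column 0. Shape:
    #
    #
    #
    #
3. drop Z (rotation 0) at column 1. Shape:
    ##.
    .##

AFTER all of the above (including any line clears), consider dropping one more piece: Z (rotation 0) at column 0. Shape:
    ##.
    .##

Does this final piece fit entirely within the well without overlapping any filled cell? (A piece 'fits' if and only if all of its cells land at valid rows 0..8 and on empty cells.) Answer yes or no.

Drop 1: Z rot0 at col 1 lands with bottom-row=0; cleared 0 line(s) (total 0); column heights now [0 2 2 1 0], max=2
Drop 2: I rot1 at col 0 lands with bottom-row=0; cleared 0 line(s) (total 0); column heights now [4 2 2 1 0], max=4
Drop 3: Z rot0 at col 1 lands with bottom-row=2; cleared 0 line(s) (total 0); column heights now [4 4 4 3 0], max=4
Test piece Z rot0 at col 0 (width 3): heights before test = [4 4 4 3 0]; fits = True

Answer: yes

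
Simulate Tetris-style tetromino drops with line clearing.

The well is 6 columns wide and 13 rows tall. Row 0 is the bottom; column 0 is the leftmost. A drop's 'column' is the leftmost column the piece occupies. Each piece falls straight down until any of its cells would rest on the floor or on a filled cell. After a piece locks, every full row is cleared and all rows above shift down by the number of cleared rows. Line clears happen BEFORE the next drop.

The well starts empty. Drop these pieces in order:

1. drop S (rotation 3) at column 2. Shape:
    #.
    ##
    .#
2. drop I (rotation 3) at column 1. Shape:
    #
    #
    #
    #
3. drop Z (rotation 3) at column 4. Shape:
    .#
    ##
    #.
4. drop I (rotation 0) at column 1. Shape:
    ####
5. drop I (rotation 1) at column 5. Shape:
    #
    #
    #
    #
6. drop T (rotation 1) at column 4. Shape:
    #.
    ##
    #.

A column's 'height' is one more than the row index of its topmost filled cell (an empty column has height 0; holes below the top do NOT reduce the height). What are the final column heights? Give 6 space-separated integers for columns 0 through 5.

Drop 1: S rot3 at col 2 lands with bottom-row=0; cleared 0 line(s) (total 0); column heights now [0 0 3 2 0 0], max=3
Drop 2: I rot3 at col 1 lands with bottom-row=0; cleared 0 line(s) (total 0); column heights now [0 4 3 2 0 0], max=4
Drop 3: Z rot3 at col 4 lands with bottom-row=0; cleared 0 line(s) (total 0); column heights now [0 4 3 2 2 3], max=4
Drop 4: I rot0 at col 1 lands with bottom-row=4; cleared 0 line(s) (total 0); column heights now [0 5 5 5 5 3], max=5
Drop 5: I rot1 at col 5 lands with bottom-row=3; cleared 0 line(s) (total 0); column heights now [0 5 5 5 5 7], max=7
Drop 6: T rot1 at col 4 lands with bottom-row=6; cleared 0 line(s) (total 0); column heights now [0 5 5 5 9 8], max=9

Answer: 0 5 5 5 9 8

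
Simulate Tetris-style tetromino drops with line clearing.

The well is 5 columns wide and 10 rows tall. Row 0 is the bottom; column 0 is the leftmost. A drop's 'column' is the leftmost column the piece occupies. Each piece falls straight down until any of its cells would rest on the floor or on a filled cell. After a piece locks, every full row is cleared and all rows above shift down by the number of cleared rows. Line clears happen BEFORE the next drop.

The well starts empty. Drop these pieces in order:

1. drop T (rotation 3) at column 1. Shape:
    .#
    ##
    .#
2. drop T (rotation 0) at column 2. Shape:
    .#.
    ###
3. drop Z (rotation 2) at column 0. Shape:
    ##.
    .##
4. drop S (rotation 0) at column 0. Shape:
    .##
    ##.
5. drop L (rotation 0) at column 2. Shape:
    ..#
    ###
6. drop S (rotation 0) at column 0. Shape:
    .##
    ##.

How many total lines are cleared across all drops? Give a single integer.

Answer: 1

Derivation:
Drop 1: T rot3 at col 1 lands with bottom-row=0; cleared 0 line(s) (total 0); column heights now [0 2 3 0 0], max=3
Drop 2: T rot0 at col 2 lands with bottom-row=3; cleared 0 line(s) (total 0); column heights now [0 2 4 5 4], max=5
Drop 3: Z rot2 at col 0 lands with bottom-row=4; cleared 0 line(s) (total 0); column heights now [6 6 5 5 4], max=6
Drop 4: S rot0 at col 0 lands with bottom-row=6; cleared 0 line(s) (total 0); column heights now [7 8 8 5 4], max=8
Drop 5: L rot0 at col 2 lands with bottom-row=8; cleared 0 line(s) (total 0); column heights now [7 8 9 9 10], max=10
Drop 6: S rot0 at col 0 lands with bottom-row=8; cleared 1 line(s) (total 1); column heights now [7 9 9 5 9], max=9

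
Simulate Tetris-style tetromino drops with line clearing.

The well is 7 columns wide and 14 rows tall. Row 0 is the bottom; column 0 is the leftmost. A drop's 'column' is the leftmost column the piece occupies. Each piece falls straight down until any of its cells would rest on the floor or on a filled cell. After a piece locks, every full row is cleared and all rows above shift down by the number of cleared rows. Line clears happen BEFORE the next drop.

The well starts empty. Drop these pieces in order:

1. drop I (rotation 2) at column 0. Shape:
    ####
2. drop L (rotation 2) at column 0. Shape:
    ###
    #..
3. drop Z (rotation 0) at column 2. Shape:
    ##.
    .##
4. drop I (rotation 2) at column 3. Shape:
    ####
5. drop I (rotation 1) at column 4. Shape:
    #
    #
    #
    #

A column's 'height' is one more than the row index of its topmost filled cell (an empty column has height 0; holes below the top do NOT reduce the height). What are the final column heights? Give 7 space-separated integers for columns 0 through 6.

Drop 1: I rot2 at col 0 lands with bottom-row=0; cleared 0 line(s) (total 0); column heights now [1 1 1 1 0 0 0], max=1
Drop 2: L rot2 at col 0 lands with bottom-row=1; cleared 0 line(s) (total 0); column heights now [3 3 3 1 0 0 0], max=3
Drop 3: Z rot0 at col 2 lands with bottom-row=2; cleared 0 line(s) (total 0); column heights now [3 3 4 4 3 0 0], max=4
Drop 4: I rot2 at col 3 lands with bottom-row=4; cleared 0 line(s) (total 0); column heights now [3 3 4 5 5 5 5], max=5
Drop 5: I rot1 at col 4 lands with bottom-row=5; cleared 0 line(s) (total 0); column heights now [3 3 4 5 9 5 5], max=9

Answer: 3 3 4 5 9 5 5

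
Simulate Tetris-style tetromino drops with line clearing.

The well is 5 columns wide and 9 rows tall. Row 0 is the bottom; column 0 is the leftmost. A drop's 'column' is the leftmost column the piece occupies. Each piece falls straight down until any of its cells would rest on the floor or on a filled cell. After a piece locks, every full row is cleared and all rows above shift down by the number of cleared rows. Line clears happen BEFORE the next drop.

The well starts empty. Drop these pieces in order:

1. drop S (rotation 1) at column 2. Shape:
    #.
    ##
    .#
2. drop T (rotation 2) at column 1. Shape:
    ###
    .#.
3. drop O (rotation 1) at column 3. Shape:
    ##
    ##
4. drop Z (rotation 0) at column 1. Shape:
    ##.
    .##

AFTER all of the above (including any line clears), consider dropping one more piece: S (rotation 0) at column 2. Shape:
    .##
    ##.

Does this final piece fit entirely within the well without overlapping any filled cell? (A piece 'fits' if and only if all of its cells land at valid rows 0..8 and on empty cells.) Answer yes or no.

Answer: no

Derivation:
Drop 1: S rot1 at col 2 lands with bottom-row=0; cleared 0 line(s) (total 0); column heights now [0 0 3 2 0], max=3
Drop 2: T rot2 at col 1 lands with bottom-row=3; cleared 0 line(s) (total 0); column heights now [0 5 5 5 0], max=5
Drop 3: O rot1 at col 3 lands with bottom-row=5; cleared 0 line(s) (total 0); column heights now [0 5 5 7 7], max=7
Drop 4: Z rot0 at col 1 lands with bottom-row=7; cleared 0 line(s) (total 0); column heights now [0 9 9 8 7], max=9
Test piece S rot0 at col 2 (width 3): heights before test = [0 9 9 8 7]; fits = False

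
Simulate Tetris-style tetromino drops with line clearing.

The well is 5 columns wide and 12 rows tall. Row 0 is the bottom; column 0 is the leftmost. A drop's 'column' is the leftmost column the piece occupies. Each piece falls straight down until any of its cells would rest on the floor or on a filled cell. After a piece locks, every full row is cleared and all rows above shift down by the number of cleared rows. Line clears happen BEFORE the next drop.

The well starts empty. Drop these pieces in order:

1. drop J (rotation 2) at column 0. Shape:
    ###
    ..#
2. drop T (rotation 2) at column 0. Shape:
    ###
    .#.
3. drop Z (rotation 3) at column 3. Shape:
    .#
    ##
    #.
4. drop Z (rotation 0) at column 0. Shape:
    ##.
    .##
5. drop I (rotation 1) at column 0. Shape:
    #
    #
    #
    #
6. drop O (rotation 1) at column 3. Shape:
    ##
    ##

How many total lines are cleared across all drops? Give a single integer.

Answer: 2

Derivation:
Drop 1: J rot2 at col 0 lands with bottom-row=0; cleared 0 line(s) (total 0); column heights now [2 2 2 0 0], max=2
Drop 2: T rot2 at col 0 lands with bottom-row=2; cleared 0 line(s) (total 0); column heights now [4 4 4 0 0], max=4
Drop 3: Z rot3 at col 3 lands with bottom-row=0; cleared 1 line(s) (total 1); column heights now [3 3 3 1 2], max=3
Drop 4: Z rot0 at col 0 lands with bottom-row=3; cleared 0 line(s) (total 1); column heights now [5 5 4 1 2], max=5
Drop 5: I rot1 at col 0 lands with bottom-row=5; cleared 0 line(s) (total 1); column heights now [9 5 4 1 2], max=9
Drop 6: O rot1 at col 3 lands with bottom-row=2; cleared 1 line(s) (total 2); column heights now [8 4 3 3 3], max=8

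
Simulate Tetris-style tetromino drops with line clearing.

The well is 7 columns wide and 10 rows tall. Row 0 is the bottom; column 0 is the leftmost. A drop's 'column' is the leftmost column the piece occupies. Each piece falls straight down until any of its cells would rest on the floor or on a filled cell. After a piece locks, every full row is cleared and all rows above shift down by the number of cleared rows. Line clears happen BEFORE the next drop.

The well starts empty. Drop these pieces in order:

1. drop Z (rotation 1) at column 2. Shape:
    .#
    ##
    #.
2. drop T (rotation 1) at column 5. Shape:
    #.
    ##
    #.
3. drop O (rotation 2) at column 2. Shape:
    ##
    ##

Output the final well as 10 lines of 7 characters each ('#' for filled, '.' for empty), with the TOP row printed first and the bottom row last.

Drop 1: Z rot1 at col 2 lands with bottom-row=0; cleared 0 line(s) (total 0); column heights now [0 0 2 3 0 0 0], max=3
Drop 2: T rot1 at col 5 lands with bottom-row=0; cleared 0 line(s) (total 0); column heights now [0 0 2 3 0 3 2], max=3
Drop 3: O rot2 at col 2 lands with bottom-row=3; cleared 0 line(s) (total 0); column heights now [0 0 5 5 0 3 2], max=5

Answer: .......
.......
.......
.......
.......
..##...
..##...
...#.#.
..##.##
..#..#.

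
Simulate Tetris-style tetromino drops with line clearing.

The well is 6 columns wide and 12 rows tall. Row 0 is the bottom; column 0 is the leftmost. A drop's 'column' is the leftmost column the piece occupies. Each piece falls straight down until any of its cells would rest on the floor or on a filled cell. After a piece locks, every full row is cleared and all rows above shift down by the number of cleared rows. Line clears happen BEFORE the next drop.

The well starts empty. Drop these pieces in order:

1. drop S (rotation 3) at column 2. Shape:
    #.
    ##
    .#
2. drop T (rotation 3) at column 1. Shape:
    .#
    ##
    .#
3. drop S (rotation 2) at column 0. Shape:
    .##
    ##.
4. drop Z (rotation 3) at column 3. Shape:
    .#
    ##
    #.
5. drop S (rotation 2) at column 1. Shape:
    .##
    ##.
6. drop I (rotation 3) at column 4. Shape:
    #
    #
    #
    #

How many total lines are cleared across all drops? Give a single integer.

Answer: 0

Derivation:
Drop 1: S rot3 at col 2 lands with bottom-row=0; cleared 0 line(s) (total 0); column heights now [0 0 3 2 0 0], max=3
Drop 2: T rot3 at col 1 lands with bottom-row=3; cleared 0 line(s) (total 0); column heights now [0 5 6 2 0 0], max=6
Drop 3: S rot2 at col 0 lands with bottom-row=5; cleared 0 line(s) (total 0); column heights now [6 7 7 2 0 0], max=7
Drop 4: Z rot3 at col 3 lands with bottom-row=2; cleared 0 line(s) (total 0); column heights now [6 7 7 4 5 0], max=7
Drop 5: S rot2 at col 1 lands with bottom-row=7; cleared 0 line(s) (total 0); column heights now [6 8 9 9 5 0], max=9
Drop 6: I rot3 at col 4 lands with bottom-row=5; cleared 0 line(s) (total 0); column heights now [6 8 9 9 9 0], max=9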